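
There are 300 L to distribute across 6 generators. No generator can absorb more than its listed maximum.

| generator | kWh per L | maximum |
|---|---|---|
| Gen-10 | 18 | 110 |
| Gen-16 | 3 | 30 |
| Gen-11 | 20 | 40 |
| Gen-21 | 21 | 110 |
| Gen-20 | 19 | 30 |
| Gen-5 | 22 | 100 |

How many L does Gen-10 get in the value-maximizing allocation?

Highest kWh per L first: Gen-5 22 > Gen-21 21 > Gen-11 20 > Gen-20 19 > Gen-10 18 > Gen-16 3.
Gen-5 takes 100 to reach its cap of 100 ; 200 left.
Give Gen-21 110 to hit its cap of 110 ; 90 left.
Give Gen-11 40 to hit its cap of 40 ; 50 left.
Gen-20 takes 30 to reach its cap of 30 ; 20 left.
Only 20 left; Gen-10 takes them to reach 20.

20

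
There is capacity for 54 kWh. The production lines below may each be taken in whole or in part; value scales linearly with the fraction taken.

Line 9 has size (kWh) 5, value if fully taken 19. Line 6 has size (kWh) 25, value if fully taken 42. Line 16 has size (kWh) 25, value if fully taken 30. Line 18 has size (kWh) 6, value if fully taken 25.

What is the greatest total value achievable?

107.6

Rank by value-to-size ratio: Line 18 25/6≈4.17, Line 9 19/5≈3.8, Line 6 42/25≈1.68, Line 16 30/25≈1.2.
All 6 kWh of Line 18 fit (value 25) → 48 remain.
Line 9: take in full, 5 kWh for value 19 → 43 left.
Take all of Line 6 (25 kWh, value 42) → 18 kWh left.
Only 18 kWh remain; take 18/25 of Line 16 for value 30×18/25 = 21.6.
Total value = 107.6.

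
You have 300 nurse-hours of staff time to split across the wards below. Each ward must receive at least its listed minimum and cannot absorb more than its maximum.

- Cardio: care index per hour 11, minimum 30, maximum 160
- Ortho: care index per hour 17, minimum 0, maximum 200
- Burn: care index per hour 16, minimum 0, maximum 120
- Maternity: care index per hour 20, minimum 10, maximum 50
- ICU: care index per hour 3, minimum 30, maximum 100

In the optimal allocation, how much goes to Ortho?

Meeting every minimum uses 30+0+0+10+30 = 70 nurse-hours, leaving 230.
Highest care index per hour first: Maternity 20 > Ortho 17 > Burn 16 > Cardio 11 > ICU 3.
Maternity: +40 to 50 (cap) → 190 left.
Ortho: +190 (room for 200) → 190. Pool exhausted.

190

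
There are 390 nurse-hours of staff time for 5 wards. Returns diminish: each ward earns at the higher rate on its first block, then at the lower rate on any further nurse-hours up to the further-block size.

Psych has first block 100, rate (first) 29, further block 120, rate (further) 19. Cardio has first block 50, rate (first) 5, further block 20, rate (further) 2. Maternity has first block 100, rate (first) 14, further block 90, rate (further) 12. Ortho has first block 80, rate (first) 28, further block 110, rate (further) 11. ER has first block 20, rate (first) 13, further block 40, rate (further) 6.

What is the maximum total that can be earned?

8680

Rank every tier by rate: Psych/tier1 29 > Ortho/tier1 28 > Psych/tier2 19 > Maternity/tier1 14 > ER/tier1 13 > Maternity/tier2 12 > Ortho/tier2 11 > ER/tier2 6 > Cardio/tier1 5 > Cardio/tier2 2.
Fill Psych tier1 block (100 at 29) ; 290 left.
Fill Ortho tier1 block (80 at 28) ; 210 left.
Psych/tier2 (19): +120 ; 90 left.
90 remain; put them into Maternity tier1 at 14.
Total = 29×100 + 28×80 + 19×120 + 14×90 = 8680.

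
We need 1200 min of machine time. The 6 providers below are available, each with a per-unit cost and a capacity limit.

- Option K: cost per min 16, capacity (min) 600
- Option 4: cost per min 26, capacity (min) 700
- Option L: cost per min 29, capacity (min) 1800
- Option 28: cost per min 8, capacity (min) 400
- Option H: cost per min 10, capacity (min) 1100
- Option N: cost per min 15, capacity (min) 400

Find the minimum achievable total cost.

11200

Fill from the cheapest provider first.
Take 400 from Option 28 at 8 ; need 800 more.
Option H (10): take the remaining 800 ; done.
Option N, Option K, Option 4, Option L: unused.
Cost = 400×8 + 800×10 = 11200.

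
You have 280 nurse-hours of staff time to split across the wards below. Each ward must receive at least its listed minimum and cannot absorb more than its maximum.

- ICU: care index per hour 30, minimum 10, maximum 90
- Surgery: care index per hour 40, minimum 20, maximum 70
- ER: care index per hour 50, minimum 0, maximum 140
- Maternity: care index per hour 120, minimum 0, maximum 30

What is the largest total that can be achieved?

Meeting every minimum uses 10+20+0+0 = 30 nurse-hours, leaving 250.
Rank by care index per hour: Maternity 120 > ER 50 > Surgery 40 > ICU 30.
Maternity: +30 to 30 (cap) — 220 left.
ER takes 140 more to reach its cap of 140 — 80 left.
Surgery: +50 to 70 (cap) — 30 left.
Only 30 left; ICU takes them to reach 40.
Total = 30×40 + 40×70 + 50×140 + 120×30 = 14600.

14600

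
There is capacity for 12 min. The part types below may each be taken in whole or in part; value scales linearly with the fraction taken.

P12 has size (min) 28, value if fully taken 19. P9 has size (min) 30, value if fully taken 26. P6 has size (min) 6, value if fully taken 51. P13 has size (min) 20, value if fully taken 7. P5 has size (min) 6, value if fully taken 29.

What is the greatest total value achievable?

80

Best value per unit of size first: P6 51/6≈8.5, P5 29/6≈4.83, P9 26/30≈0.867, P12 19/28≈0.679, P13 7/20≈0.35.
Take all of P6 (6 min, value 51) → 6 min left.
P5: take in full, 6 min for value 29 → 0 left.
Total value = 80.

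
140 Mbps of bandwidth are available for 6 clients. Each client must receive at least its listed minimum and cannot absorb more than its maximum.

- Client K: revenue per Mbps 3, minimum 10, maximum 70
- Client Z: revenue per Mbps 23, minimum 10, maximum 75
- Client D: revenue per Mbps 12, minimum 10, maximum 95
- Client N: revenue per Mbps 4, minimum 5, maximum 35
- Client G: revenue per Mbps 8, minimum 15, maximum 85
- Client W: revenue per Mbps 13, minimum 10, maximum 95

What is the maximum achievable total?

Meeting every minimum uses 10+10+10+5+15+10 = 60 Mbps, leaving 80.
Highest revenue per Mbps first: Client Z 23 > Client W 13 > Client D 12 > Client G 8 > Client N 4 > Client K 3.
Client Z takes 65 more to reach its cap of 75 — 15 left.
Only 15 left; Client W takes them to reach 25.
Total = 3×10 + 23×75 + 12×10 + 4×5 + 8×15 + 13×25 = 2340.

2340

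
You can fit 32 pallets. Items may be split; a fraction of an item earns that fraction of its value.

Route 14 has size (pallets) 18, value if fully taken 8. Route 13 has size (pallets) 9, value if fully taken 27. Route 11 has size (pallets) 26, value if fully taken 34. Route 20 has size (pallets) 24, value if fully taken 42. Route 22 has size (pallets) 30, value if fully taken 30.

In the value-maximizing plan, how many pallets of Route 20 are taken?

Best value per unit of size first: Route 13 27/9≈3, Route 20 42/24≈1.75, Route 11 34/26≈1.31, Route 22 30/30≈1, Route 14 8/18≈0.444.
Route 13: take in full, 9 pallets for value 27 ; 23 left.
23 pallets left: a 23/24 share of Route 20 gives 42×23/24 = 40.25.

23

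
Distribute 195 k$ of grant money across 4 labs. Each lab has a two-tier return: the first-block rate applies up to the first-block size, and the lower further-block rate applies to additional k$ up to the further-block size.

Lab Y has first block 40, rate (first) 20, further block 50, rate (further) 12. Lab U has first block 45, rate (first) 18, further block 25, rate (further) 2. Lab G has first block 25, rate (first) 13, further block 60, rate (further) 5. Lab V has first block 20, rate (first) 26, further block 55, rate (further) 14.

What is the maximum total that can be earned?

3345

Rank every tier by rate: Lab V/first 26 > Lab Y/first 20 > Lab U/first 18 > Lab V/second 14 > Lab G/first 13 > Lab Y/second 12 > Lab G/second 5 > Lab U/second 2.
Lab V/first (26): +20 → 175 left.
Fill Lab Y first block (40 at 20) → 135 left.
Lab U first at 18: fill all 45 → 90 left.
Fill Lab V second block (55 at 14) → 35 left.
Fill Lab G first block (25 at 13) → 10 left.
10 remain; put them into Lab Y second at 12.
Total = 26×20 + 20×40 + 18×45 + 14×55 + 13×25 + 12×10 = 3345.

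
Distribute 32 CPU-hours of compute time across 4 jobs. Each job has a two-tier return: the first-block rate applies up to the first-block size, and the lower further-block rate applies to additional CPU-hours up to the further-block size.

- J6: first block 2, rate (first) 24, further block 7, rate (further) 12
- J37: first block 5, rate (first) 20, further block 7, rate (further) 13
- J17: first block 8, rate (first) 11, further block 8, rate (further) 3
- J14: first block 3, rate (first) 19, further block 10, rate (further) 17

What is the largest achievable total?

Treat each block as its own option and order by rate: J6/tier1 24 > J37/tier1 20 > J14/tier1 19 > J14/tier2 17 > J37/tier2 13 > J6/tier2 12 > J17/tier1 11 > J17/tier2 3.
J6 tier1 at 24: fill all 2 — 30 left.
J37 tier1 at 20: fill all 5 — 25 left.
Fill J14 tier1 block (3 at 19) — 22 left.
Fill J14 tier2 block (10 at 17) — 12 left.
J37 tier2 at 13: fill all 7 — 5 left.
J6 tier2 at 12: only 5 left, fill 5.
Total = 24×2 + 20×5 + 19×3 + 17×10 + 13×7 + 12×5 = 526.

526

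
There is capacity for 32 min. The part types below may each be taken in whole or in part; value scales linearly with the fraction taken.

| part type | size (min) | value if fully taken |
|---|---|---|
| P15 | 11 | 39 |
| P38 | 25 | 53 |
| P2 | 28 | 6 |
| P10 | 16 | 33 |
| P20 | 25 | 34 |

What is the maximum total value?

Sort by value density: P15 39/11≈3.55, P38 53/25≈2.12, P10 33/16≈2.06, P20 34/25≈1.36, P2 6/28≈0.214.
P15: take in full, 11 min for value 39 — 21 left.
21 min left: a 21/25 share of P38 gives 53×21/25 = 44.52.
Total value = 83.52.

83.52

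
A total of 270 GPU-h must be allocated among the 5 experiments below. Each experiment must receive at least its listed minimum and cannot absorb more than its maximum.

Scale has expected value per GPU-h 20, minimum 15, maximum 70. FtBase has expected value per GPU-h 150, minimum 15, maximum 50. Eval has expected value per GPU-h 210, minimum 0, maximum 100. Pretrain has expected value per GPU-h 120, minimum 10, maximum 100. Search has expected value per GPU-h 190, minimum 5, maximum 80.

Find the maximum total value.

47000

Meeting every minimum uses 15+15+0+10+5 = 45 GPU-h, leaving 225.
Highest expected value per GPU-h first: Eval 210 > Search 190 > FtBase 150 > Pretrain 120 > Scale 20.
Eval takes 100 more to reach its cap of 100 → 125 left.
Search: +75 to 80 (cap) → 50 left.
FtBase takes 35 more to reach its cap of 50 → 15 left.
Pretrain has room for 90 more but only 15 remain, so it gets 25.
Total = 20×15 + 150×50 + 210×100 + 120×25 + 190×80 = 47000.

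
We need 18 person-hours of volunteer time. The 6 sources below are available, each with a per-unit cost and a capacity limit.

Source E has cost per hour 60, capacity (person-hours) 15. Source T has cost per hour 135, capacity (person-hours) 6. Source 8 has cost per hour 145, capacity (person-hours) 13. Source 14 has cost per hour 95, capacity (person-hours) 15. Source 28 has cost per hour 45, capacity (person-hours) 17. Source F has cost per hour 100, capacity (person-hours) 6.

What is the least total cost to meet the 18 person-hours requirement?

Fill from the cheapest source first.
Source 28 at 45: take all 17 person-hours — 1 still needed.
Take 1 from Source E at 60 to finish.
Source 14, Source F, Source T, Source 8: unused.
Cost = 17×45 + 1×60 = 825.

825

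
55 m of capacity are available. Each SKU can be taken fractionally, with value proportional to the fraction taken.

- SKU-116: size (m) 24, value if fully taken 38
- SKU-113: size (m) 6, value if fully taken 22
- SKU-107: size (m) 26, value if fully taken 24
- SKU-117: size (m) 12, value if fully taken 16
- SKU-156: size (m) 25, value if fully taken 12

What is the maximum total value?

Rank by value-to-size ratio: SKU-113 22/6≈3.67, SKU-116 38/24≈1.58, SKU-117 16/12≈1.33, SKU-107 24/26≈0.923, SKU-156 12/25≈0.48.
SKU-113: take in full, 6 m for value 22 — 49 left.
All 24 m of SKU-116 fit (value 38) — 25 remain.
Take all of SKU-117 (12 m, value 16) — 13 m left.
13 m left: a 13/26 share of SKU-107 gives 24×13/26 = 12.
Total value = 88.

88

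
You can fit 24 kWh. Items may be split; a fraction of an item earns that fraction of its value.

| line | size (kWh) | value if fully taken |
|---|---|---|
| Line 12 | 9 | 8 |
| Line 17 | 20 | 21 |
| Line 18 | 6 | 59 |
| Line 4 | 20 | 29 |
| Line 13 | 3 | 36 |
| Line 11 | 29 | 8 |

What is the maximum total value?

Best value per unit of size first: Line 13 36/3≈12, Line 18 59/6≈9.83, Line 4 29/20≈1.45, Line 17 21/20≈1.05, Line 12 8/9≈0.889, Line 11 8/29≈0.276.
Line 13: take in full, 3 kWh for value 36 → 21 left.
Line 18: take in full, 6 kWh for value 59 → 15 left.
Fill the last 15 kWh with part of Line 4: 15/20 of it earns 21.75.
Total value = 116.75.

116.75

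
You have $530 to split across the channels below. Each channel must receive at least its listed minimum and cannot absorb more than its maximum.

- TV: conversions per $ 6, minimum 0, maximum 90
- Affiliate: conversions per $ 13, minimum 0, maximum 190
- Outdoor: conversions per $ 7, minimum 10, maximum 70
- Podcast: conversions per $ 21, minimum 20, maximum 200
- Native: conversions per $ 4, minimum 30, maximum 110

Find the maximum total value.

Meeting every minimum uses 0+0+10+20+30 = 60 $, leaving 470.
Order the channels by conversions per $: Podcast 21 > Affiliate 13 > Outdoor 7 > TV 6 > Native 4.
Podcast takes 180 more to reach its cap of 200 — 290 left.
Affiliate: +190 to 190 (cap) — 100 left.
Give Outdoor 60 more to hit its cap of 70 — 40 left.
TV has room for 90 more but only 40 remain, so it gets 40.
Total = 6×40 + 13×190 + 7×70 + 21×200 + 4×30 = 7520.

7520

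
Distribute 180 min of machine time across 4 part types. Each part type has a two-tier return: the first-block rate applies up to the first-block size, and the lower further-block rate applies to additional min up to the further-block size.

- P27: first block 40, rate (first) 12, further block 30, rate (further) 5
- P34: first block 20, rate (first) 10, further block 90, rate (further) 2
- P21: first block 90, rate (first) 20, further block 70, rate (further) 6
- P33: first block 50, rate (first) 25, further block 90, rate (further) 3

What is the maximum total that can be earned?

Rank every tier by rate: P33/first 25 > P21/first 20 > P27/first 12 > P34/first 10 > P21/second 6 > P27/second 5 > P33/second 3 > P34/second 2.
P33 first at 25: fill all 50 — 130 left.
P21 first at 20: fill all 90 — 40 left.
P27 first at 12: fill all 40 — 0 left.
Total = 25×50 + 20×90 + 12×40 = 3530.

3530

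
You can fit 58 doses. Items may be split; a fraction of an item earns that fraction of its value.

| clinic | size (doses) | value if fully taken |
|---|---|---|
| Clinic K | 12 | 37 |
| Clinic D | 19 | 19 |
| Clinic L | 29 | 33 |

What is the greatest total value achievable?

87

Sort by value density: Clinic K 37/12≈3.08, Clinic L 33/29≈1.14, Clinic D 19/19≈1.
Take all of Clinic K (12 doses, value 37) → 46 doses left.
Take all of Clinic L (29 doses, value 33) → 17 doses left.
Fill the last 17 doses with part of Clinic D: 17/19 of it earns 17.
Total value = 87.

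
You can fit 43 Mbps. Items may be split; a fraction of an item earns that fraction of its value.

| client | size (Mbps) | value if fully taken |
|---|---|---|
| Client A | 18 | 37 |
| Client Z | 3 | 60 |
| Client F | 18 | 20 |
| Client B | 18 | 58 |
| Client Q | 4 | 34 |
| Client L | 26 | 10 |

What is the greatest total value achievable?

Rank by value-to-size ratio: Client Z 60/3≈20, Client Q 34/4≈8.5, Client B 58/18≈3.22, Client A 37/18≈2.06, Client F 20/18≈1.11, Client L 10/26≈0.385.
Take all of Client Z (3 Mbps, value 60) ; 40 Mbps left.
All 4 Mbps of Client Q fit (value 34) ; 36 remain.
Take all of Client B (18 Mbps, value 58) ; 18 Mbps left.
All 18 Mbps of Client A fit (value 37) ; 0 remain.
Total value = 189.

189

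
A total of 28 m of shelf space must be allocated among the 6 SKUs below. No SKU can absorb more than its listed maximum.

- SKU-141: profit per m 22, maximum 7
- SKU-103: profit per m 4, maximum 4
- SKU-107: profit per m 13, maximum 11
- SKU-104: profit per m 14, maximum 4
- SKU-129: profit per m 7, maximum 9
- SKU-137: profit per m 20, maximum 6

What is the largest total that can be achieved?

Highest profit per m first: SKU-141 22 > SKU-137 20 > SKU-104 14 > SKU-107 13 > SKU-129 7 > SKU-103 4.
SKU-141 takes 7 to reach its cap of 7 ; 21 left.
SKU-137 takes 6 to reach its cap of 6 ; 15 left.
SKU-104: +4 to 4 (cap) ; 11 left.
Give SKU-107 11 to hit its cap of 11 ; 0 left.
Total = 22×7 + 13×11 + 14×4 + 20×6 = 473.

473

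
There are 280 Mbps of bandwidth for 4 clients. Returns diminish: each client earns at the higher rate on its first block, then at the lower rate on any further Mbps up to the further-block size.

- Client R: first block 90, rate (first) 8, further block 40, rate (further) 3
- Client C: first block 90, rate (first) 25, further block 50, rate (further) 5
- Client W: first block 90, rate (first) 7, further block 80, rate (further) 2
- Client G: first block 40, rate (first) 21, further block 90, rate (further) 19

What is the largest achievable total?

Order all 8 blocks by rate: Client C/tier1 25 > Client G/tier1 21 > Client G/tier2 19 > Client R/tier1 8 > Client W/tier1 7 > Client C/tier2 5 > Client R/tier2 3 > Client W/tier2 2.
Client C/tier1 (25): +90 → 190 left.
Client G tier1 at 21: fill all 40 → 150 left.
Fill Client G tier2 block (90 at 19) → 60 left.
60 remain; put them into Client R tier1 at 8.
Total = 25×90 + 21×40 + 19×90 + 8×60 = 5280.

5280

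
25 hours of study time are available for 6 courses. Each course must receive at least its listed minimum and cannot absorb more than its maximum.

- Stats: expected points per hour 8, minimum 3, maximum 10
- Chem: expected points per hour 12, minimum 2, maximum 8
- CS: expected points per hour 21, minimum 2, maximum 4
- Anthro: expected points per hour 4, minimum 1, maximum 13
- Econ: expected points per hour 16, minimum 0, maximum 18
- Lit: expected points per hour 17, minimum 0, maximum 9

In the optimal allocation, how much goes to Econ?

6

Meeting every minimum uses 3+2+2+1+0+0 = 8 hours, leaving 17.
Rank by expected points per hour: CS 21 > Lit 17 > Econ 16 > Chem 12 > Stats 8 > Anthro 4.
CS takes 2 more to reach its cap of 4 → 15 left.
Lit takes 9 more to reach its cap of 9 → 6 left.
Econ: +6 (room for 18) → 6. Pool exhausted.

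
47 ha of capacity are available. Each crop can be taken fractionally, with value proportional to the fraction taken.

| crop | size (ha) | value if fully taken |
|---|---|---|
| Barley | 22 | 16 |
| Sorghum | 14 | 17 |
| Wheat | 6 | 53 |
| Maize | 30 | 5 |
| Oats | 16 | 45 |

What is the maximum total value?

Rank by value-to-size ratio: Wheat 53/6≈8.83, Oats 45/16≈2.81, Sorghum 17/14≈1.21, Barley 16/22≈0.727, Maize 5/30≈0.167.
All 6 ha of Wheat fit (value 53) — 41 remain.
All 16 ha of Oats fit (value 45) — 25 remain.
All 14 ha of Sorghum fit (value 17) — 11 remain.
11 ha left: a 11/22 share of Barley gives 16×11/22 = 8.
Total value = 123.

123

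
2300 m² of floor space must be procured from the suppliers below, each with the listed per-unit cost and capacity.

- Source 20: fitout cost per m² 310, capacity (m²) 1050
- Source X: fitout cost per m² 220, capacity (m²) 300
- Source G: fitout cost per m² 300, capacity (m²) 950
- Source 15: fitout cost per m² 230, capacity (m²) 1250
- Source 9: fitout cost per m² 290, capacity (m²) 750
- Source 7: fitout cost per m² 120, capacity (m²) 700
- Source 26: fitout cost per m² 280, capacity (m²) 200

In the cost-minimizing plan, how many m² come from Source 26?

50

Fill from the cheapest supplier first.
Take 700 from Source 7 at 120 — need 1600 more.
Take 300 from Source X at 220 — need 1300 more.
Source 15 at 230: take all 1250 m² — 50 still needed.
Source 26 (280): take the remaining 50 — done.
Source 9, Source G, Source 20: unused.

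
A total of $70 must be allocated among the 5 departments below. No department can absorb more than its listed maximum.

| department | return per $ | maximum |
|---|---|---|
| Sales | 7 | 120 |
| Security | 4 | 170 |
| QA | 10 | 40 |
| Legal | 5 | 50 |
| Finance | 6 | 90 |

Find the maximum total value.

610

Order the departments by return per $: QA 10 > Sales 7 > Finance 6 > Legal 5 > Security 4.
QA: +40 to 40 (cap) — 30 left.
Only 30 left; Sales takes them to reach 30.
Total = 7×30 + 10×40 = 610.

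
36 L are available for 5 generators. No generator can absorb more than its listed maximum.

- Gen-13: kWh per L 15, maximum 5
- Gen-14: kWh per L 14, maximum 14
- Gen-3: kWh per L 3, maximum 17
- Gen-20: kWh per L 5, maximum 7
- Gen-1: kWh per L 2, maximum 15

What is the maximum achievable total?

Rank by kWh per L: Gen-13 15 > Gen-14 14 > Gen-20 5 > Gen-3 3 > Gen-1 2.
Gen-13 takes 5 to reach its cap of 5 ; 31 left.
Give Gen-14 14 to hit its cap of 14 ; 17 left.
Gen-20: +7 to 7 (cap) ; 10 left.
Only 10 left; Gen-3 takes them to reach 10.
Total = 15×5 + 14×14 + 3×10 + 5×7 = 336.

336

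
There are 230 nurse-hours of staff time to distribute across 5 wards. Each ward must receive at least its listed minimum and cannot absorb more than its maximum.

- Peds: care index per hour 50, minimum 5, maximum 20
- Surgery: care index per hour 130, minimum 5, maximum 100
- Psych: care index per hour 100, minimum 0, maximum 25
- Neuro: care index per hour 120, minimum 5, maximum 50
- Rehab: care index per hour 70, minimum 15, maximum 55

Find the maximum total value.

Meeting every minimum uses 5+5+0+5+15 = 30 nurse-hours, leaving 200.
Rank by care index per hour: Surgery 130 > Neuro 120 > Psych 100 > Rehab 70 > Peds 50.
Give Surgery 95 more to hit its cap of 100 ; 105 left.
Neuro: +45 to 50 (cap) ; 60 left.
Psych: +25 to 25 (cap) ; 35 left.
Rehab: +35 (room for 40) → 50. Pool exhausted.
Total = 50×5 + 130×100 + 100×25 + 120×50 + 70×50 = 25250.

25250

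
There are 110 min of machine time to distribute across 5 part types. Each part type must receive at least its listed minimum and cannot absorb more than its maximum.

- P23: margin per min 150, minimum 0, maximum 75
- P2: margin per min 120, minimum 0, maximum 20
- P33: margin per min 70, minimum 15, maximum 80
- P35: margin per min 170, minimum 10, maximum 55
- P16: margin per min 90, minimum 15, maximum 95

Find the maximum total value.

Meeting every minimum uses 0+0+15+10+15 = 40 min, leaving 70.
Highest margin per min first: P35 170 > P23 150 > P2 120 > P16 90 > P33 70.
Give P35 45 more to hit its cap of 55 — 25 left.
P23: +25 (room for 75) → 25. Pool exhausted.
Total = 150×25 + 70×15 + 170×55 + 90×15 = 15500.

15500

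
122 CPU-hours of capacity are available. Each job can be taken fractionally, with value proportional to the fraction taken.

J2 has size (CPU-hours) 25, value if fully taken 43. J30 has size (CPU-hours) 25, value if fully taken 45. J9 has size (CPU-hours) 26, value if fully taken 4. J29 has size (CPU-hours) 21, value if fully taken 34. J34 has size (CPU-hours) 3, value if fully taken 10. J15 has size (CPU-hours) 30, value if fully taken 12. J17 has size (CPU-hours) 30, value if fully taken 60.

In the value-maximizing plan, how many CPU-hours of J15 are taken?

18

Sort by value density: J34 10/3≈3.33, J17 60/30≈2, J30 45/25≈1.8, J2 43/25≈1.72, J29 34/21≈1.62, J15 12/30≈0.4, J9 4/26≈0.154.
All 3 CPU-hours of J34 fit (value 10) → 119 remain.
Take all of J17 (30 CPU-hours, value 60) → 89 CPU-hours left.
J30: take in full, 25 CPU-hours for value 45 → 64 left.
J2: take in full, 25 CPU-hours for value 43 → 39 left.
Take all of J29 (21 CPU-hours, value 34) → 18 CPU-hours left.
Only 18 CPU-hours remain; take 18/30 of J15 for value 12×18/30 = 7.2.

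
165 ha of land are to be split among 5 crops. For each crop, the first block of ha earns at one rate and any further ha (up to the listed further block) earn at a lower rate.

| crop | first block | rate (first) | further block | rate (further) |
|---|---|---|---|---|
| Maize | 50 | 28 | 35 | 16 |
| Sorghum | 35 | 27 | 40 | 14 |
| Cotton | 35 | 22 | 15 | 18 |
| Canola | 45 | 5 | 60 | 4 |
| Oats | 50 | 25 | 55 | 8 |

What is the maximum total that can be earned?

Treat each block as its own option and order by rate: Maize/tier1 28 > Sorghum/tier1 27 > Oats/tier1 25 > Cotton/tier1 22 > Cotton/tier2 18 > Maize/tier2 16 > Sorghum/tier2 14 > Oats/tier2 8 > Canola/tier1 5 > Canola/tier2 4.
Maize/tier1 (28): +50 ; 115 left.
Sorghum/tier1 (27): +35 ; 80 left.
Oats/tier1 (25): +50 ; 30 left.
Cotton/tier1: +30 of 35 at 22; pool empty.
Total = 28×50 + 27×35 + 25×50 + 22×30 = 4255.

4255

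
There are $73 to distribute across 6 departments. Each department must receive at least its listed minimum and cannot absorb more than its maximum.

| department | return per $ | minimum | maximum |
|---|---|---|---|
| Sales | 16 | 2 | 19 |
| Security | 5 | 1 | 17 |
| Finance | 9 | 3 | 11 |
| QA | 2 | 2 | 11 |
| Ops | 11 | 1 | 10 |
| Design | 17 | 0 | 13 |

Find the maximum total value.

825

Meeting every minimum uses 2+1+3+2+1+0 = 9 $, leaving 64.
Highest return per $ first: Design 17 > Sales 16 > Ops 11 > Finance 9 > Security 5 > QA 2.
Design: +13 to 13 (cap) — 51 left.
Sales: +17 to 19 (cap) — 34 left.
Ops: +9 to 10 (cap) — 25 left.
Finance takes 8 more to reach its cap of 11 — 17 left.
Security: +16 to 17 (cap) — 1 left.
Only 1 left; QA takes them to reach 3.
Total = 16×19 + 5×17 + 9×11 + 2×3 + 11×10 + 17×13 = 825.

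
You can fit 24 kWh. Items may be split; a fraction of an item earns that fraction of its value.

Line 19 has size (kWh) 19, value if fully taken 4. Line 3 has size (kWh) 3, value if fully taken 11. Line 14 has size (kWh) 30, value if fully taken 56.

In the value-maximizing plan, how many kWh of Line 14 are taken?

Rank by value-to-size ratio: Line 3 11/3≈3.67, Line 14 56/30≈1.87, Line 19 4/19≈0.211.
All 3 kWh of Line 3 fit (value 11) ; 21 remain.
Fill the last 21 kWh with part of Line 14: 21/30 of it earns 39.2.

21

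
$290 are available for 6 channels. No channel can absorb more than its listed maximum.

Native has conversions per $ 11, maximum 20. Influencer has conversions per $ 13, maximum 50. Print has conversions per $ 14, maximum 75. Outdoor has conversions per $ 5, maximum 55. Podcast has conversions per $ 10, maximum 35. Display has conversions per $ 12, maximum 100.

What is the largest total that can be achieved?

Order the channels by conversions per $: Print 14 > Influencer 13 > Display 12 > Native 11 > Podcast 10 > Outdoor 5.
Print: +75 to 75 (cap) → 215 left.
Influencer takes 50 to reach its cap of 50 → 165 left.
Give Display 100 to hit its cap of 100 → 65 left.
Give Native 20 to hit its cap of 20 → 45 left.
Give Podcast 35 to hit its cap of 35 → 10 left.
Outdoor: +10 (room for 55) → 10. Pool exhausted.
Total = 11×20 + 13×50 + 14×75 + 5×10 + 10×35 + 12×100 = 3520.

3520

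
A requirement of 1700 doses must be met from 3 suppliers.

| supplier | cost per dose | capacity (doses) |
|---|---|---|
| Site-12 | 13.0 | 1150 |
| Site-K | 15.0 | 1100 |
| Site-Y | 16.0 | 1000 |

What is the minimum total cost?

23200

Use suppliers in increasing cost order.
Site-12 (13.0): use full 1150 ; 550 doses to go.
Site-K (15.0): take the remaining 550 ; done.
Site-Y: unused.
Cost = 1150×13.0 + 550×15.0 = 23200.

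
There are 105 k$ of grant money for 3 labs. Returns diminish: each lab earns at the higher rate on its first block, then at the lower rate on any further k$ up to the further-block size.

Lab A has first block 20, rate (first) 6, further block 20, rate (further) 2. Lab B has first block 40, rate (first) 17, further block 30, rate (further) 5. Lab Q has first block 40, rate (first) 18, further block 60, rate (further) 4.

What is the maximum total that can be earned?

1545

Order all 6 blocks by rate: Lab Q/first 18 > Lab B/first 17 > Lab A/first 6 > Lab B/second 5 > Lab Q/second 4 > Lab A/second 2.
Fill Lab Q first block (40 at 18) ; 65 left.
Lab B/first (17): +40 ; 25 left.
Lab A first at 6: fill all 20 ; 5 left.
5 remain; put them into Lab B second at 5.
Total = 18×40 + 17×40 + 6×20 + 5×5 = 1545.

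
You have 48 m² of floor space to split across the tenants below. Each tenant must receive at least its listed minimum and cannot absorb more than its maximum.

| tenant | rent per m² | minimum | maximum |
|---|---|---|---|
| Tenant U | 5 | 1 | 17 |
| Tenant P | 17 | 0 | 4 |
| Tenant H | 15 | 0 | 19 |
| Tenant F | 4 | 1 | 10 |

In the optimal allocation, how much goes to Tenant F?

Meeting every minimum uses 1+0+0+1 = 2 m², leaving 46.
Order the tenants by rent per m²: Tenant P 17 > Tenant H 15 > Tenant U 5 > Tenant F 4.
Tenant P takes 4 more to reach its cap of 4 ; 42 left.
Tenant H takes 19 more to reach its cap of 19 ; 23 left.
Tenant U: +16 to 17 (cap) ; 7 left.
Only 7 left; Tenant F takes them to reach 8.

8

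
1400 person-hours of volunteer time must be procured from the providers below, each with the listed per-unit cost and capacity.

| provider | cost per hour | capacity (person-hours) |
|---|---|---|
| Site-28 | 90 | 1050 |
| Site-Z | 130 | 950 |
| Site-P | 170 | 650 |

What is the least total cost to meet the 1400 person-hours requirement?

140000

Cheapest first:
Take 1050 from Site-28 at 90 — need 350 more.
Take 350 from Site-Z at 130 to finish.
Site-P: unused.
Cost = 1050×90 + 350×130 = 140000.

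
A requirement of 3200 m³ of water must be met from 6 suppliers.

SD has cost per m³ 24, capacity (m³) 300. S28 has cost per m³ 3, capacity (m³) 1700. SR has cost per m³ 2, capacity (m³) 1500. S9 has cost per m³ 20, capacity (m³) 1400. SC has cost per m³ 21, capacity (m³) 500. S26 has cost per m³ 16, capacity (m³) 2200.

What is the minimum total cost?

Use suppliers in increasing cost order.
SR (2): use full 1500 ; 1700 m³ to go.
S28 (3): use full 1700 ; 0 m³ to go.
S26, S9, SC, SD: unused.
Cost = 1500×2 + 1700×3 = 8100.

8100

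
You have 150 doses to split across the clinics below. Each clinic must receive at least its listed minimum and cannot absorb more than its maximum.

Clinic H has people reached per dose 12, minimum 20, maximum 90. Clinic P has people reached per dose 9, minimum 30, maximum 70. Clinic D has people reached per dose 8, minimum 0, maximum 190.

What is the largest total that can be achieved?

1620

Meeting every minimum uses 20+30+0 = 50 doses, leaving 100.
Order the clinics by people reached per dose: Clinic H 12 > Clinic P 9 > Clinic D 8.
Clinic H: +70 to 90 (cap) → 30 left.
Clinic P has room for 40 more but only 30 remain, so it gets 60.
Total = 12×90 + 9×60 = 1620.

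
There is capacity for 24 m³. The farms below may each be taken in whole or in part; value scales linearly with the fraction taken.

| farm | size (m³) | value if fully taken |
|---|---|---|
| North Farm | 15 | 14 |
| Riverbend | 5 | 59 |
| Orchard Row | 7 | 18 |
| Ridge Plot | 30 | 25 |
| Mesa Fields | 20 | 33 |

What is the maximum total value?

Best value per unit of size first: Riverbend 59/5≈11.8, Orchard Row 18/7≈2.57, Mesa Fields 33/20≈1.65, North Farm 14/15≈0.933, Ridge Plot 25/30≈0.833.
All 5 m³ of Riverbend fit (value 59) → 19 remain.
Orchard Row: take in full, 7 m³ for value 18 → 12 left.
Fill the last 12 m³ with part of Mesa Fields: 12/20 of it earns 19.8.
Total value = 96.8.

96.8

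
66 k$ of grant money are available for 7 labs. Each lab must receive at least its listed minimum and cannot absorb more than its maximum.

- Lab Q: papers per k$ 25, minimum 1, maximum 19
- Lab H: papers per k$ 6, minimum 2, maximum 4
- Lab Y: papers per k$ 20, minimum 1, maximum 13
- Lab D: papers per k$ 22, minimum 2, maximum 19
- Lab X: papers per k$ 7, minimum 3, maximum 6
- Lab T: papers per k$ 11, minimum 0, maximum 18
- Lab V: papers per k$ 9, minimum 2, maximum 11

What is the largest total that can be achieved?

1292

Meeting every minimum uses 1+2+1+2+3+0+2 = 11 k$, leaving 55.
Rank by papers per k$: Lab Q 25 > Lab D 22 > Lab Y 20 > Lab T 11 > Lab V 9 > Lab X 7 > Lab H 6.
Give Lab Q 18 more to hit its cap of 19 ; 37 left.
Give Lab D 17 more to hit its cap of 19 ; 20 left.
Lab Y: +12 to 13 (cap) ; 8 left.
Only 8 left; Lab T takes them to reach 8.
Total = 25×19 + 6×2 + 20×13 + 22×19 + 7×3 + 11×8 + 9×2 = 1292.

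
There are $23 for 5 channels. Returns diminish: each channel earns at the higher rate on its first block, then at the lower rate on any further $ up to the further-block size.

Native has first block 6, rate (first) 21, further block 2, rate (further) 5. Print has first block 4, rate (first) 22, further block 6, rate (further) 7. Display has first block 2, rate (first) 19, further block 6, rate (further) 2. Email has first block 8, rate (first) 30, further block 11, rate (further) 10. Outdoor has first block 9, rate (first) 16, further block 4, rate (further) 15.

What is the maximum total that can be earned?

540

Treat each block as its own option and order by rate: Email/first 30 > Print/first 22 > Native/first 21 > Display/first 19 > Outdoor/first 16 > Outdoor/second 15 > Email/second 10 > Print/second 7 > Native/second 5 > Display/second 2.
Email first at 30: fill all 8 → 15 left.
Fill Print first block (4 at 22) → 11 left.
Native/first (21): +6 → 5 left.
Fill Display first block (2 at 19) → 3 left.
Outdoor first at 16: only 3 left, fill 3.
Total = 30×8 + 22×4 + 21×6 + 19×2 + 16×3 = 540.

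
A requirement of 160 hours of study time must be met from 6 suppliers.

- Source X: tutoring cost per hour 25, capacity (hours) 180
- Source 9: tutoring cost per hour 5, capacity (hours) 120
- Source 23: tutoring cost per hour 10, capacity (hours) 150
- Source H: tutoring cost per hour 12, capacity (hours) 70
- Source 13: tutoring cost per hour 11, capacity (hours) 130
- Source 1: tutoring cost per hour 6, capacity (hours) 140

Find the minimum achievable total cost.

840

Fill from the cheapest supplier first.
Source 9 at 5: take all 120 hours → 40 still needed.
Source 1 (6): take the remaining 40 → done.
Source 23, Source 13, Source H, Source X: unused.
Cost = 120×5 + 40×6 = 840.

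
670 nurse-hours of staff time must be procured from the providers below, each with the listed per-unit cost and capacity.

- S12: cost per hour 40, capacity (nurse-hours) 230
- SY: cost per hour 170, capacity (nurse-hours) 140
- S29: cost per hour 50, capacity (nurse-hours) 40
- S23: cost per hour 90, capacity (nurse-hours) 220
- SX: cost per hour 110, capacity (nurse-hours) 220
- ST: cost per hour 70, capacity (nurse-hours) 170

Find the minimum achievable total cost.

Use providers in increasing cost order.
Take 230 from S12 at 40 → need 440 more.
Take 40 from S29 at 50 → need 400 more.
Take 170 from ST at 70 → need 230 more.
S23 at 90: take all 220 nurse-hours → 10 still needed.
SX (110): take the remaining 10 → done.
SY: unused.
Cost = 230×40 + 40×50 + 170×70 + 220×90 + 10×110 = 44000.

44000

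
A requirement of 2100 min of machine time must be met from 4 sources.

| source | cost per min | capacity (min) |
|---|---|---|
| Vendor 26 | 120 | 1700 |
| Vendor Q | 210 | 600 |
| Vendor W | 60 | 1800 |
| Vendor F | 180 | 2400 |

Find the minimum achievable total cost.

Fill from the cheapest source first.
Take 1800 from Vendor W at 60 ; need 300 more.
Vendor 26 (120): take the remaining 300 ; done.
Vendor F, Vendor Q: unused.
Cost = 1800×60 + 300×120 = 144000.

144000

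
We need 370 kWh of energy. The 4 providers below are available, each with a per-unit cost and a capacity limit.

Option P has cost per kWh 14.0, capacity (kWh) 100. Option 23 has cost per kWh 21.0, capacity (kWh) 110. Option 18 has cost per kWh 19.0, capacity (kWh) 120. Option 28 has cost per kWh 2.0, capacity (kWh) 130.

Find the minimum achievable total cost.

4360

Fill from the cheapest provider first.
Option 28 at 2.0: take all 130 kWh → 240 still needed.
Option P (14.0): use full 100 → 140 kWh to go.
Option 18 at 19.0: take all 120 kWh → 20 still needed.
Take 20 from Option 23 at 21.0 to finish.
Cost = 130×2.0 + 100×14.0 + 120×19.0 + 20×21.0 = 4360.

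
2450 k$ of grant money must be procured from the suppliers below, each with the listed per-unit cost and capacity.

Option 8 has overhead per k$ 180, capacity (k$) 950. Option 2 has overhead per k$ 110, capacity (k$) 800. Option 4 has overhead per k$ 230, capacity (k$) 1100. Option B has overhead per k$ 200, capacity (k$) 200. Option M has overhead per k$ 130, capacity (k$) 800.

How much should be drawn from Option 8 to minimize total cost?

850

Use suppliers in increasing cost order.
Option 2 (110): use full 800 → 1650 k$ to go.
Take 800 from Option M at 130 → need 850 more.
Option 8 (180): take the remaining 850 → done.
Option B, Option 4: unused.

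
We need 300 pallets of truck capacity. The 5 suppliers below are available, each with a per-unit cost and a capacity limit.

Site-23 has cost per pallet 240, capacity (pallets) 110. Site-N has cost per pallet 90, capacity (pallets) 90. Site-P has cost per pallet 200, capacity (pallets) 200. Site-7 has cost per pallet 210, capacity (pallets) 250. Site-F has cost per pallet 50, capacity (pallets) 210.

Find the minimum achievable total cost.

18600

Cheapest first:
Site-F at 50: take all 210 pallets — 90 still needed.
Take 90 from Site-N at 90 — need 0 more.
Site-P, Site-7, Site-23: unused.
Cost = 210×50 + 90×90 = 18600.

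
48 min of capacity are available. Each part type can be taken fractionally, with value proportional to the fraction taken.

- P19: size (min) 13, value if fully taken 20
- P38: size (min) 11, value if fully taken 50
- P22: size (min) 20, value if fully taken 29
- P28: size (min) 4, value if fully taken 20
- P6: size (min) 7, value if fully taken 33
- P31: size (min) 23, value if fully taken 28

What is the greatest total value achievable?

141.85

Best value per unit of size first: P28 20/4≈5, P6 33/7≈4.71, P38 50/11≈4.55, P19 20/13≈1.54, P22 29/20≈1.45, P31 28/23≈1.22.
Take all of P28 (4 min, value 20) — 44 min left.
Take all of P6 (7 min, value 33) — 37 min left.
Take all of P38 (11 min, value 50) — 26 min left.
Take all of P19 (13 min, value 20) — 13 min left.
13 min left: a 13/20 share of P22 gives 29×13/20 = 18.85.
Total value = 141.85.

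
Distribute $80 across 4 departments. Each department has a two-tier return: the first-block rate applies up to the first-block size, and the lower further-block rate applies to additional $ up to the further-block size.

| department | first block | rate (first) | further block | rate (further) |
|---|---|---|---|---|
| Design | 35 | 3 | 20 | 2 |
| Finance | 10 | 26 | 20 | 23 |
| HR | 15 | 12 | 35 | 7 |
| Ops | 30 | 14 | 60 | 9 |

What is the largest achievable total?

1365

Treat each block as its own option and order by rate: Finance/first 26 > Finance/second 23 > Ops/first 14 > HR/first 12 > Ops/second 9 > HR/second 7 > Design/first 3 > Design/second 2.
Fill Finance first block (10 at 26) → 70 left.
Fill Finance second block (20 at 23) → 50 left.
Ops/first (14): +30 → 20 left.
HR first at 12: fill all 15 → 5 left.
Ops/second: +5 of 60 at 9; pool empty.
Total = 26×10 + 23×20 + 14×30 + 12×15 + 9×5 = 1365.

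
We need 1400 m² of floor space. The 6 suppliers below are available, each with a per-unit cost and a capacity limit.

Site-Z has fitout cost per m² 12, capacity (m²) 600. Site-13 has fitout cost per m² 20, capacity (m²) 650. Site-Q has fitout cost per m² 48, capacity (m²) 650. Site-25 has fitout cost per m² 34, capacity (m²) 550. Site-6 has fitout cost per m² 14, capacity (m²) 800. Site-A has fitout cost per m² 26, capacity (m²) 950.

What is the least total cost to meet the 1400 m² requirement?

Fill from the cheapest supplier first.
Site-Z at 12: take all 600 m² ; 800 still needed.
Site-6 at 14: take all 800 m² ; 0 still needed.
Site-13, Site-A, Site-25, Site-Q: unused.
Cost = 600×12 + 800×14 = 18400.

18400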